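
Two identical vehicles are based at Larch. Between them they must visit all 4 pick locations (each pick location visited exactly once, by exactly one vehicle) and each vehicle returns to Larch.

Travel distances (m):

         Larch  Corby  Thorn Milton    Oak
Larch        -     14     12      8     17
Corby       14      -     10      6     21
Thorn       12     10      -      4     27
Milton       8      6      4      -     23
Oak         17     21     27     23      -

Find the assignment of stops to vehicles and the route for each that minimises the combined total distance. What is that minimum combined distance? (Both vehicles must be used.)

Check every non-empty split of the stops between the two vehicles; for each half take its own optimal tour:
  {Corby} + {Thorn, Milton, Oak}: 28 + 56 = 84
  {Thorn} + {Corby, Milton, Oak}: 24 + 52 = 76
  {Corby, Thorn} + {Milton, Oak}: 36 + 48 = 84
  {Milton} + {Corby, Thorn, Oak}: 16 + 60 = 76
  {Corby, Milton} + {Thorn, Oak}: 28 + 56 = 84
  {Thorn, Milton} + {Corby, Oak}: 24 + 52 = 76
  … (7 splits in total)
  {Corby, Thorn, Milton} + {Oak}: 36 + 34 = 70  ← best
Best: vehicle 1 Larch → Corby → Thorn → Milton → Larch = 36; vehicle 2 Larch → Oak → Larch = 34; combined 70.

Minimum combined distance: 70 m.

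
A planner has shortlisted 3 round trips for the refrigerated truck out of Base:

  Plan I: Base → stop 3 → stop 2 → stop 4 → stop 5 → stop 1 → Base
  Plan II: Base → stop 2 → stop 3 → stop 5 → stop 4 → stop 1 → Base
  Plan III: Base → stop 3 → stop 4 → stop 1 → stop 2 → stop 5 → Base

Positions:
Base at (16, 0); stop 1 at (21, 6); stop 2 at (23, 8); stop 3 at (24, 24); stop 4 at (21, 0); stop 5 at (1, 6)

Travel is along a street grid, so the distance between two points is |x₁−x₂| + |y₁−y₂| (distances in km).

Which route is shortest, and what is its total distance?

Plan I: 32 + 17 + 10 + 26 + 20 + 11 = 116
Plan II: 15 + 17 + 41 + 26 + 6 + 11 = 116
Plan III: 32 + 27 + 6 + 4 + 24 + 21 = 114

Shortest is Plan III, total 114 km.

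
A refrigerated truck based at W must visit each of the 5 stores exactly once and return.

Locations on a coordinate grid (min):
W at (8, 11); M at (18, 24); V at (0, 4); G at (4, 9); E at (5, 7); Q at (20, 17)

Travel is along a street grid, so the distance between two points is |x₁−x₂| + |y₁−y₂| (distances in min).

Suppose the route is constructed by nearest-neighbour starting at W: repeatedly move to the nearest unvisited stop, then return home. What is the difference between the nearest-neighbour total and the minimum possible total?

W: G=6, E=7, V=15, Q=18, M=23 ⇒ G
G: E=3, V=9, Q=24, M=29 ⇒ E
E: V=8, Q=25, M=30 ⇒ V
V: Q=33, M=38 ⇒ Q
Q: M=9 ⇒ M
NN route W → G → E → V → Q → M → W costs 82.
Optimal: W → M → Q → G → V → E → W costs 80 (by enumerating all 60 distinct tours).
Excess = 82 − 80 = 2.

The nearest-neighbour route is 2 min longer than optimal.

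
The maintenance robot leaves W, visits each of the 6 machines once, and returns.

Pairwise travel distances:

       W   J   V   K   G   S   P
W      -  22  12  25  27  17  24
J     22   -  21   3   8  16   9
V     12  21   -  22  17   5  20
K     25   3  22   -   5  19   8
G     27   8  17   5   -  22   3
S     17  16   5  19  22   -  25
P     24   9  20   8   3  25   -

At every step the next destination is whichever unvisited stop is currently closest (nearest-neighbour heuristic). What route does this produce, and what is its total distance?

From W: distances to unvisited — V=12, S=17, J=22, P=24, K=25, G=27. Nearest is V (12).
From V: distances to unvisited — S=5, G=17, P=20, J=21, K=22. Nearest is S (5).
From S: distances to unvisited — J=16, K=19, G=22, P=25. Nearest is J (16).
From J: distances to unvisited — K=3, G=8, P=9. Nearest is K (3).
From K: distances to unvisited — G=5, P=8. Nearest is G (5).
From G: distances to unvisited — P=3. Nearest is P (3).
Return P→W: 24.
Total = 12 + 5 + 16 + 3 + 5 + 3 + 24 = 68.

68 along W → V → S → J → K → G → P → W.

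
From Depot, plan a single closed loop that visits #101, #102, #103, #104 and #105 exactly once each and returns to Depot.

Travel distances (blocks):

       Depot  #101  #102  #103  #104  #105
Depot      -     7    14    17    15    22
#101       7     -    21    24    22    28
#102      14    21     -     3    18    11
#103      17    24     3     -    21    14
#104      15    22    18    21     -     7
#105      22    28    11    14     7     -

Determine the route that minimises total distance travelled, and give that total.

Minimum total distance: 67 blocks.

With 5 stops there are 5!/2 = 60 distinct round trips (a route and its reverse cost the same).
Depot - #101 - #102 - #103 - #104 - #105 - Depot: 7+21+3+21+7+22 = 81
Depot - #101 - #102 - #103 - #105 - #104 - Depot: 7+21+3+14+7+15 = 67
Depot - #101 - #102 - #104 - #103 - #105 - Depot: 7+21+18+21+14+22 = 103
Depot - #101 - #102 - #104 - #105 - #103 - Depot: 7+21+18+7+14+17 = 84
Depot - #101 - #102 - #105 - #103 - #104 - Depot: 7+21+11+14+21+15 = 89
Depot - #101 - #102 - #105 - #104 - #103 - Depot: 7+21+11+7+21+17 = 84
Depot - #101 - #103 - #102 - #104 - #105 - Depot: 7+24+3+18+7+22 = 81
Depot - #101 - #103 - #102 - #105 - #104 - Depot: 7+24+3+11+7+15 = 67
Depot - #101 - #103 - #104 - #102 - #105 - Depot: 7+24+21+18+11+22 = 103
Depot - #101 - #103 - #104 - #105 - #102 - Depot: 7+24+21+7+11+14 = 84
Depot - #101 - #103 - #105 - #102 - #104 - Depot: 7+24+14+11+18+15 = 89
Depot - #101 - #103 - #105 - #104 - #102 - Depot: 7+24+14+7+18+14 = 84
Depot - #101 - #104 - #102 - #103 - #105 - Depot: 7+22+18+3+14+22 = 86
Depot - #101 - #104 - #102 - #105 - #103 - Depot: 7+22+18+11+14+17 = 89
… (46 more)
The minimum is 67.
One optimal route: Depot → #101 → #102 → #103 → #105 → #104 → Depot (or its reverse).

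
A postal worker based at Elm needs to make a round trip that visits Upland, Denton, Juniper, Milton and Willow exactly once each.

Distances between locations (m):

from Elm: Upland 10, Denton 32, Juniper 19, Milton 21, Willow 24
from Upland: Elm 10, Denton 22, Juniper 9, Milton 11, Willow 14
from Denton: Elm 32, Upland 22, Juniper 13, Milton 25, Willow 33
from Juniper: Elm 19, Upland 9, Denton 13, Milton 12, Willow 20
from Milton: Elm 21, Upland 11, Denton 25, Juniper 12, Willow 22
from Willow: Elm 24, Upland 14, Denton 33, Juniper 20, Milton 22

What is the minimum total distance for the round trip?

Minimum total distance: 103 m.

There are 60 distinct closed tours to check (reversals are equivalent).
Elm → Upland → Denton → Juniper → Milton → Willow → Elm: 10+22+13+12+22+24 = 103
Elm → Upland → Denton → Juniper → Willow → Milton → Elm: 10+22+13+20+22+21 = 108
Elm → Upland → Denton → Milton → Juniper → Willow → Elm: 10+22+25+12+20+24 = 113
Elm → Upland → Denton → Milton → Willow → Juniper → Elm: 10+22+25+22+20+19 = 118
Elm → Upland → Denton → Willow → Juniper → Milton → Elm: 10+22+33+20+12+21 = 118
Elm → Upland → Denton → Willow → Milton → Juniper → Elm: 10+22+33+22+12+19 = 118
Elm → Upland → Juniper → Denton → Milton → Willow → Elm: 10+9+13+25+22+24 = 103
Elm → Upland → Juniper → Denton → Willow → Milton → Elm: 10+9+13+33+22+21 = 108
Elm → Upland → Juniper → Milton → Denton → Willow → Elm: 10+9+12+25+33+24 = 113
Elm → Upland → Juniper → Milton → Willow → Denton → Elm: 10+9+12+22+33+32 = 118
Elm → Upland → Juniper → Willow → Denton → Milton → Elm: 10+9+20+33+25+21 = 118
Elm → Upland → Juniper → Willow → Milton → Denton → Elm: 10+9+20+22+25+32 = 118
Elm → Upland → Milton → Denton → Juniper → Willow → Elm: 10+11+25+13+20+24 = 103
Elm → Upland → Milton → Denton → Willow → Juniper → Elm: 10+11+25+33+20+19 = 118
… (46 more)
The minimum is 103.
One optimal route: Elm → Upland → Denton → Juniper → Milton → Willow → Elm (or its reverse).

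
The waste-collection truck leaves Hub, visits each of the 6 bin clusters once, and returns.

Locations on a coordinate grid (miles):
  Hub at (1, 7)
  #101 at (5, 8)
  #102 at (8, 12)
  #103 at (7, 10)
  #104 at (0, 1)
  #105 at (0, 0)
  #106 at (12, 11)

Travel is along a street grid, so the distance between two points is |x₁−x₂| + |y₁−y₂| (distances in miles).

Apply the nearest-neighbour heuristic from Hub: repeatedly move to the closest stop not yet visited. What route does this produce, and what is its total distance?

From Hub: distances to unvisited — #101=5, #104=7, #105=8, #103=9, #102=12, #106=15. Nearest is #101 (5).
From #101: distances to unvisited — #103=4, #102=7, #106=10, #104=12, #105=13. Nearest is #103 (4).
From #103: distances to unvisited — #102=3, #106=6, #104=16, #105=17. Nearest is #102 (3).
From #102: distances to unvisited — #106=5, #104=19, #105=20. Nearest is #106 (5).
From #106: distances to unvisited — #104=22, #105=23. Nearest is #104 (22).
From #104: distances to unvisited — #105=1. Nearest is #105 (1).
Return #105→Hub: 8.
Total = 5 + 4 + 3 + 5 + 22 + 1 + 8 = 48.

48 miles along Hub → #101 → #103 → #102 → #106 → #104 → #105 → Hub.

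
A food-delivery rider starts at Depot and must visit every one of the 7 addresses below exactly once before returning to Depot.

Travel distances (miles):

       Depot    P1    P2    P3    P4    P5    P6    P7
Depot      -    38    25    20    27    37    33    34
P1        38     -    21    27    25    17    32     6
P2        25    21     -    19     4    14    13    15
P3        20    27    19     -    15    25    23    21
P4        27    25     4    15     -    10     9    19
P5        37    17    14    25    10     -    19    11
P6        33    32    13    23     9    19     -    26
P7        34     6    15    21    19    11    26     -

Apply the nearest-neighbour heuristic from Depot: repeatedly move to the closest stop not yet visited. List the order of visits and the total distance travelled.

From Depot: distances to unvisited — P3=20, P2=25, P4=27, P6=33, P7=34, P5=37, P1=38. Nearest is P3 (20).
From P3: distances to unvisited — P4=15, P2=19, P7=21, P6=23, P5=25, P1=27. Nearest is P4 (15).
From P4: distances to unvisited — P2=4, P6=9, P5=10, P7=19, P1=25. Nearest is P2 (4).
From P2: distances to unvisited — P6=13, P5=14, P7=15, P1=21. Nearest is P6 (13).
From P6: distances to unvisited — P5=19, P7=26, P1=32. Nearest is P5 (19).
From P5: distances to unvisited — P7=11, P1=17. Nearest is P7 (11).
From P7: distances to unvisited — P1=6. Nearest is P1 (6).
Return P1→Depot: 38.
Total = 20 + 15 + 4 + 13 + 19 + 11 + 6 + 38 = 126.

Nearest-neighbour total = 126 miles; route Depot → P3 → P4 → P2 → P6 → P5 → P7 → P1 → Depot.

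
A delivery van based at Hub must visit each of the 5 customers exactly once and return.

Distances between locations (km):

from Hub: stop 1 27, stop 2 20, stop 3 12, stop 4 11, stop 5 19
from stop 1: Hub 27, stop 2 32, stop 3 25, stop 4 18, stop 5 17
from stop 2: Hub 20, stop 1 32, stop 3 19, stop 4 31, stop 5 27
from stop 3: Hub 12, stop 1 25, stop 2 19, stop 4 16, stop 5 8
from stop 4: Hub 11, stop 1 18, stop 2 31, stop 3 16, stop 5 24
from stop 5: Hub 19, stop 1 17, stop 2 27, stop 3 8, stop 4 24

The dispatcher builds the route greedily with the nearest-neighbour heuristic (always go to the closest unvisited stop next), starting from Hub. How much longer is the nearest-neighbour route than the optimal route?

From Hub: stop 4=11, stop 3=12, stop 5=19, stop 2=20, stop 1=27 → choose stop 4 (11).
From stop 4: stop 3=16, stop 1=18, stop 5=24, stop 2=31 → choose stop 3 (16).
From stop 3: stop 5=8, stop 2=19, stop 1=25 → choose stop 5 (8).
From stop 5: stop 1=17, stop 2=27 → choose stop 1 (17).
From stop 1: stop 2=32 → choose stop 2 (32).
NN route Hub → stop 4 → stop 3 → stop 5 → stop 1 → stop 2 → Hub costs 104.
Optimal: Hub → stop 2 → stop 3 → stop 5 → stop 1 → stop 4 → Hub costs 93 (by enumerating all 60 distinct tours).
Excess = 104 − 93 = 11.

Excess over optimum: 11 km.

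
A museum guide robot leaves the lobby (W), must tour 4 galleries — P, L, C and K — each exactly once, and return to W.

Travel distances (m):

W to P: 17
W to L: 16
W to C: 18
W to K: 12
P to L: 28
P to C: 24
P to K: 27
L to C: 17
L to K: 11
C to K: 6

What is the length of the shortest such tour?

There are 12 distinct closed tours to check (reversals are equivalent).
W - P - L - C - K - W: 17+28+17+6+12 = 80
W - P - L - K - C - W: 17+28+11+6+18 = 80
W - P - C - L - K - W: 17+24+17+11+12 = 81
W - P - C - K - L - W: 17+24+6+11+16 = 74
W - P - K - L - C - W: 17+27+11+17+18 = 90
W - P - K - C - L - W: 17+27+6+17+16 = 83
W - L - P - C - K - W: 16+28+24+6+12 = 86
W - L - P - K - C - W: 16+28+27+6+18 = 95
W - L - C - P - K - W: 16+17+24+27+12 = 96
W - L - K - P - C - W: 16+11+27+24+18 = 96
W - C - P - L - K - W: 18+24+28+11+12 = 93
W - C - L - P - K - W: 18+17+28+27+12 = 102
The minimum is 74.
One optimal route: W → P → C → K → L → W (or its reverse).

Minimum total distance: 74 m.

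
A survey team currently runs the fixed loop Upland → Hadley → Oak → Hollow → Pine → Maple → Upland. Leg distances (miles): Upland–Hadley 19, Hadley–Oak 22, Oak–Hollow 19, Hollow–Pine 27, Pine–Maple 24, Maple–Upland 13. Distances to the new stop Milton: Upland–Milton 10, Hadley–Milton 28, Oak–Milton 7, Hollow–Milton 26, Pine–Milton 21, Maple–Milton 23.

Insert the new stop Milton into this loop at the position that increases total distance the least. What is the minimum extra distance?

Minimum extra distance: 13 miles, inserting Milton between Hadley and Oak.

Insertion cost between consecutive stops i–j is d(i,Milton) + d(Milton,j) − d(i,j):
  between Upland and Hadley: 10 + 28 − 19 = 19
  between Hadley and Oak: 28 + 7 − 22 = 13
  between Oak and Hollow: 7 + 26 − 19 = 14
  between Hollow and Pine: 26 + 21 − 27 = 20
  between Pine and Maple: 21 + 23 − 24 = 20
  between Maple and Upland: 23 + 10 − 13 = 20
Cheapest insertion is between Hadley and Oak, adding 13.
New total = 124 + 13 = 137.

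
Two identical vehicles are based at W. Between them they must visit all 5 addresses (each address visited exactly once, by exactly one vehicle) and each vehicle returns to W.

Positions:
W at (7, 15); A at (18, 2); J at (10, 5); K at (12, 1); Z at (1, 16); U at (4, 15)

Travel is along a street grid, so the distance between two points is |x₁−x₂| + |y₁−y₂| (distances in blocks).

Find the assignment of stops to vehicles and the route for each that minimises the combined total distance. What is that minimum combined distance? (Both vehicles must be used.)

Minimum combined distance: 64 blocks.

There are 2^4 − 1 = 15 ways to divide the 5 stops into two non-empty groups. For each, the best each vehicle can do is its own shortest tour through its group:
  {A} + {J, K, Z, U}: 48 + 52 = 100
  {J} + {A, K, Z, U}: 26 + 64 = 90
  {A, J} + {K, Z, U}: 48 + 52 = 100
  {K} + {A, J, Z, U}: 38 + 62 = 100
  {A, K} + {J, Z, U}: 50 + 40 = 90
  {J, K} + {A, Z, U}: 38 + 62 = 100
  … (15 splits in total)
  {A, J, K} + {Z, U}: 50 + 14 = 64  ← best
Best: vehicle 1 W → A → K → J → W = 50; vehicle 2 W → Z → U → W = 14; combined 64.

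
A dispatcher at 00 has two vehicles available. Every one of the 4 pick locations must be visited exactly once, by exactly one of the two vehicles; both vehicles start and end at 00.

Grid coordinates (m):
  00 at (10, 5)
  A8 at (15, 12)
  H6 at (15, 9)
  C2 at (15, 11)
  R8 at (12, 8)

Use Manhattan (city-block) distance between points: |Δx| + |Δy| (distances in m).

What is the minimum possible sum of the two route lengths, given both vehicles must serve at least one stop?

Check every non-empty split of the stops between the two vehicles; for each half take its own optimal tour:
  {A8} + {H6, C2, R8}: 24 + 22 = 46
  {H6} + {A8, C2, R8}: 18 + 24 = 42
  {A8, H6} + {C2, R8}: 24 + 22 = 46
  {C2} + {A8, H6, R8}: 22 + 24 = 46
  {A8, C2} + {H6, R8}: 24 + 18 = 42
  {H6, C2} + {A8, R8}: 22 + 24 = 46
  … (7 splits in total)
  {A8, H6, C2} + {R8}: 24 + 10 = 34  ← best
Best: vehicle 1 00 → A8 → C2 → H6 → 00 = 24; vehicle 2 00 → R8 → 00 = 10; combined 34.

34 m — the smallest possible combined total.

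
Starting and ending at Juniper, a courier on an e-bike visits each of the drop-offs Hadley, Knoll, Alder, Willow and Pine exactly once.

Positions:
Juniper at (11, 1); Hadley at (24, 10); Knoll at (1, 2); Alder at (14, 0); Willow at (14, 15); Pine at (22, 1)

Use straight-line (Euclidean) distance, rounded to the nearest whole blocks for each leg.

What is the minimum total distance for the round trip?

There are 60 distinct closed tours to check (reversals are equivalent).
Juniper-Hadley-Knoll-Alder-Willow-Pine-Juniper: 16+24+13+15+16+11 = 95
Juniper-Hadley-Knoll-Alder-Pine-Willow-Juniper: 16+24+13+8+16+14 = 91
Juniper-Hadley-Knoll-Willow-Alder-Pine-Juniper: 16+24+18+15+8+11 = 92
Juniper-Hadley-Knoll-Willow-Pine-Alder-Juniper: 16+24+18+16+8+3 = 85
Juniper-Hadley-Knoll-Pine-Alder-Willow-Juniper: 16+24+21+8+15+14 = 98
Juniper-Hadley-Knoll-Pine-Willow-Alder-Juniper: 16+24+21+16+15+3 = 95
Juniper-Hadley-Alder-Knoll-Willow-Pine-Juniper: 16+14+13+18+16+11 = 88
Juniper-Hadley-Alder-Knoll-Pine-Willow-Juniper: 16+14+13+21+16+14 = 94
Juniper-Hadley-Alder-Willow-Knoll-Pine-Juniper: 16+14+15+18+21+11 = 95
Juniper-Hadley-Alder-Willow-Pine-Knoll-Juniper: 16+14+15+16+21+10 = 92
Juniper-Hadley-Alder-Pine-Knoll-Willow-Juniper: 16+14+8+21+18+14 = 91
Juniper-Hadley-Alder-Pine-Willow-Knoll-Juniper: 16+14+8+16+18+10 = 82
Juniper-Hadley-Willow-Knoll-Alder-Pine-Juniper: 16+11+18+13+8+11 = 77
Juniper-Hadley-Willow-Knoll-Pine-Alder-Juniper: 16+11+18+21+8+3 = 77
… (46 more)
Juniper-Knoll-Willow-Hadley-Pine-Alder-Juniper: 10+18+11+9+8+3 = 59  ← best
The minimum is 59.
One optimal route: Juniper → Knoll → Willow → Hadley → Pine → Alder → Juniper (or its reverse).

Shortest round trip = 59 blocks.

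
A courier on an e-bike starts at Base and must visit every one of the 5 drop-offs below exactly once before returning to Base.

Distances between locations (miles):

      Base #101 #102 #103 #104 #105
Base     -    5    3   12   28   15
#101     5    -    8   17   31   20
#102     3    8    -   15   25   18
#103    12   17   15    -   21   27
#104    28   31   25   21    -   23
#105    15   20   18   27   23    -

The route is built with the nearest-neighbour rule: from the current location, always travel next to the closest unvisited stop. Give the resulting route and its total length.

From Base: distances to unvisited — #102=3, #101=5, #103=12, #105=15, #104=28. Nearest is #102 (3).
From #102: distances to unvisited — #101=8, #103=15, #105=18, #104=25. Nearest is #101 (8).
From #101: distances to unvisited — #103=17, #105=20, #104=31. Nearest is #103 (17).
From #103: distances to unvisited — #104=21, #105=27. Nearest is #104 (21).
From #104: distances to unvisited — #105=23. Nearest is #105 (23).
Return #105→Base: 15.
Total = 3 + 8 + 17 + 21 + 23 + 15 = 87.

87 miles along Base → #102 → #101 → #103 → #104 → #105 → Base.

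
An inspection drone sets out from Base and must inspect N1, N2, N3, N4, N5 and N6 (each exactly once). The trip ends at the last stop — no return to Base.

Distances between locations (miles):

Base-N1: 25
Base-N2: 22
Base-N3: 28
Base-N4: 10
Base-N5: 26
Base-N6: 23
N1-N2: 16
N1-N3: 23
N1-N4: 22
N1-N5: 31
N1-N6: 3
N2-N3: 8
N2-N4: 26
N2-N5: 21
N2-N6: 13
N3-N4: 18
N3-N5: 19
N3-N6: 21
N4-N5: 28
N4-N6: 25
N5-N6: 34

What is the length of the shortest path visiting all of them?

75 miles — the minimum one-way total.

There are 6! = 720 possible orderings.
Base - N1 - N2 - N3 - N4 - N5 - N6: 25+16+8+18+28+34 = 129
Base - N1 - N2 - N3 - N4 - N6 - N5: 25+16+8+18+25+34 = 126
Base - N1 - N2 - N3 - N5 - N4 - N6: 25+16+8+19+28+25 = 121
Base - N1 - N2 - N3 - N5 - N6 - N4: 25+16+8+19+34+25 = 127
Base - N1 - N2 - N3 - N6 - N4 - N5: 25+16+8+21+25+28 = 123
Base - N1 - N2 - N3 - N6 - N5 - N4: 25+16+8+21+34+28 = 132
Base - N1 - N2 - N4 - N3 - N5 - N6: 25+16+26+18+19+34 = 138
Base - N1 - N2 - N4 - N3 - N6 - N5: 25+16+26+18+21+34 = 140
… (712 more)
Base - N4 - N1 - N6 - N2 - N3 - N5: 10+22+3+13+8+19 = 75  ← best
The minimum is 75.
One shortest path: Base → N4 → N1 → N6 → N2 → N3 → N5.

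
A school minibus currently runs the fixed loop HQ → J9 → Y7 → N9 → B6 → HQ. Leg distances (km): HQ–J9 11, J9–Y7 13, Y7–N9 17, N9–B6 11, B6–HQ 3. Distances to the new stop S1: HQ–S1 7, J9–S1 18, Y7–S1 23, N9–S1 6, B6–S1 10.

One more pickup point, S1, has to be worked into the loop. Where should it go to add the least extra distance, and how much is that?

+5 km — insert S1 between N9 and B6.

Insertion cost between consecutive stops i–j is d(i,S1) + d(S1,j) − d(i,j):
  between HQ and J9: 7 + 18 − 11 = 14
  between J9 and Y7: 18 + 23 − 13 = 28
  between Y7 and N9: 23 + 6 − 17 = 12
  between N9 and B6: 6 + 10 − 11 = 5
  between B6 and HQ: 10 + 7 − 3 = 14
Cheapest insertion is between N9 and B6, adding 5.
New total = 55 + 5 = 60.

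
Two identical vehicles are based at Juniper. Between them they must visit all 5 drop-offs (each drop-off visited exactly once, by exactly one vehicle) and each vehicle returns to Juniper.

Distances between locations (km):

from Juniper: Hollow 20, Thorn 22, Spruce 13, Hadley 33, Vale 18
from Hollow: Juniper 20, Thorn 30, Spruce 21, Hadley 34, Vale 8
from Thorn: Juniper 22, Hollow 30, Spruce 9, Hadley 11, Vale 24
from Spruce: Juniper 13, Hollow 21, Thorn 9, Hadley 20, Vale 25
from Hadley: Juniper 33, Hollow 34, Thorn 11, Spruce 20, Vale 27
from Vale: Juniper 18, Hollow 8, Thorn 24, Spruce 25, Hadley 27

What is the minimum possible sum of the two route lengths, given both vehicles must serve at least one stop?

There are 2^4 − 1 = 15 ways to divide the 5 stops into two non-empty groups. For each, the best each vehicle can do is its own shortest tour through its group:
  {Hollow} + {Thorn, Spruce, Hadley, Vale}: 40 + 78 = 118
  {Thorn} + {Hollow, Spruce, Hadley, Vale}: 44 + 88 = 132
  {Hollow, Thorn} + {Spruce, Hadley, Vale}: 72 + 78 = 150
  {Spruce} + {Hollow, Thorn, Hadley, Vale}: 26 + 88 = 114
  {Hollow, Spruce} + {Thorn, Hadley, Vale}: 54 + 78 = 132
  {Thorn, Spruce} + {Hollow, Hadley, Vale}: 44 + 88 = 132
  … (15 splits in total)
  {Thorn, Spruce, Hadley} + {Hollow, Vale}: 66 + 46 = 112  ← best
Best: vehicle 1 Juniper → Thorn → Hadley → Spruce → Juniper = 66; vehicle 2 Juniper → Hollow → Vale → Juniper = 46; combined 112.

112 km — the smallest possible combined total.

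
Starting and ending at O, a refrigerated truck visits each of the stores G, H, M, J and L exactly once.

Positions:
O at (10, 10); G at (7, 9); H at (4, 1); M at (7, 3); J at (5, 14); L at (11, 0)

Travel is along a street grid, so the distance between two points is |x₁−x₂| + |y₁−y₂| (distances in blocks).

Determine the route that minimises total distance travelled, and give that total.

There are 60 distinct closed tours to check (reversals are equivalent).
O → G → H → M → J → L → O: 4+11+5+13+20+11 = 64
O → G → H → M → L → J → O: 4+11+5+7+20+9 = 56
O → G → H → J → M → L → O: 4+11+14+13+7+11 = 60
O → G → H → J → L → M → O: 4+11+14+20+7+10 = 66
O → G → H → L → M → J → O: 4+11+8+7+13+9 = 52
O → G → H → L → J → M → O: 4+11+8+20+13+10 = 66
O → G → M → H → J → L → O: 4+6+5+14+20+11 = 60
O → G → M → H → L → J → O: 4+6+5+8+20+9 = 52
O → G → M → J → H → L → O: 4+6+13+14+8+11 = 56
O → G → M → J → L → H → O: 4+6+13+20+8+15 = 66
O → G → M → L → H → J → O: 4+6+7+8+14+9 = 48
O → G → M → L → J → H → O: 4+6+7+20+14+15 = 66
O → G → J → H → M → L → O: 4+7+14+5+7+11 = 48
O → G → J → H → L → M → O: 4+7+14+8+7+10 = 50
… (46 more)
O → J → G → M → H → L → O: 9+7+6+5+8+11 = 46  ← best
The minimum is 46.
One optimal route: O → J → G → M → H → L → O (or its reverse).

46 blocks — the shortest possible round trip.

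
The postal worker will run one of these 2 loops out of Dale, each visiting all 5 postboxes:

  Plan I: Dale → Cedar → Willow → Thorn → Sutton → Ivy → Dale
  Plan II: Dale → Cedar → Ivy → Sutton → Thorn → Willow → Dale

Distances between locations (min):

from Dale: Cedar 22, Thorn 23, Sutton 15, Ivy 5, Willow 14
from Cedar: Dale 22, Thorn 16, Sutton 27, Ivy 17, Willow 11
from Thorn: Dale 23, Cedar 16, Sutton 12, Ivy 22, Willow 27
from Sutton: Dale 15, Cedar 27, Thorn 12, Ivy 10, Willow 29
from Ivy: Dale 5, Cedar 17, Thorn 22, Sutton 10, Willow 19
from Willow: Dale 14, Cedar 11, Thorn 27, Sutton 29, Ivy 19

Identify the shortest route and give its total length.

Shortest is Plan I, total 87 min.

Plan I: 22 + 11 + 27 + 12 + 10 + 5 = 87
Plan II: 22 + 17 + 10 + 12 + 27 + 14 = 102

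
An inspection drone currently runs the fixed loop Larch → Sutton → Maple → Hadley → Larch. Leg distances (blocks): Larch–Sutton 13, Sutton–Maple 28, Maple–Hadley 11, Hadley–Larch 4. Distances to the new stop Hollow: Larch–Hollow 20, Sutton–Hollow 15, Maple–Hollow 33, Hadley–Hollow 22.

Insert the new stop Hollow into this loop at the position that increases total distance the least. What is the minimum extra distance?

Insertion cost between consecutive stops i–j is d(i,Hollow) + d(Hollow,j) − d(i,j):
  between Larch and Sutton: 20 + 15 − 13 = 22
  between Sutton and Maple: 15 + 33 − 28 = 20
  between Maple and Hadley: 33 + 22 − 11 = 44
  between Hadley and Larch: 22 + 20 − 4 = 38
Cheapest insertion is between Sutton and Maple, adding 20.
New total = 56 + 20 = 76.

Adding 20 blocks by placing Hollow on the Sutton–Maple leg.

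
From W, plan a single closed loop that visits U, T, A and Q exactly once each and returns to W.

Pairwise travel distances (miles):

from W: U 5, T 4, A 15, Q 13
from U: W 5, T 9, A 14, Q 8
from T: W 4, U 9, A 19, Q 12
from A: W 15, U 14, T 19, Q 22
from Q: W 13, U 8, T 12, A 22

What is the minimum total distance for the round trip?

W-U-T-A-Q-W: 5+9+19+22+13 = 68
W-U-T-Q-A-W: 5+9+12+22+15 = 63
W-U-A-T-Q-W: 5+14+19+12+13 = 63
W-U-A-Q-T-W: 5+14+22+12+4 = 57
W-U-Q-T-A-W: 5+8+12+19+15 = 59
W-U-Q-A-T-W: 5+8+22+19+4 = 58
W-T-U-A-Q-W: 4+9+14+22+13 = 62
W-T-U-Q-A-W: 4+9+8+22+15 = 58
W-T-A-U-Q-W: 4+19+14+8+13 = 58
W-T-Q-U-A-W: 4+12+8+14+15 = 53
W-A-U-T-Q-W: 15+14+9+12+13 = 63
W-A-T-U-Q-W: 15+19+9+8+13 = 64
The minimum is 53.
One optimal route: W → T → Q → U → A → W (or its reverse).

Shortest round trip = 53 miles.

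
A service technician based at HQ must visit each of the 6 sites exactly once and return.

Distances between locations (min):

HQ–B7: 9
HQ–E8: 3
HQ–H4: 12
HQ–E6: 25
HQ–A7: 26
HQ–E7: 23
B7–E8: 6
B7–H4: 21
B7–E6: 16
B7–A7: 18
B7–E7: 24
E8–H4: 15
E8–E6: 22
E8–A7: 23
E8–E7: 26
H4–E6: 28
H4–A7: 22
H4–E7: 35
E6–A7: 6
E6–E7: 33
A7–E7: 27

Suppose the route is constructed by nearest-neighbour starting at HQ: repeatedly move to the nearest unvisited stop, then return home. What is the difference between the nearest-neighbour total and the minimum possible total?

From HQ: E8=3, B7=9, H4=12, E7=23, E6=25, A7=26 → choose E8 (3).
From E8: B7=6, H4=15, E6=22, A7=23, E7=26 → choose B7 (6).
From B7: E6=16, A7=18, H4=21, E7=24 → choose E6 (16).
From E6: A7=6, H4=28, E7=33 → choose A7 (6).
From A7: H4=22, E7=27 → choose H4 (22).
From H4: E7=35 → choose E7 (35).
NN route HQ → E8 → B7 → E6 → A7 → H4 → E7 → HQ costs 111.
Optimal: HQ → E8 → B7 → E6 → A7 → E7 → H4 → HQ costs 105 (by enumerating all 360 distinct tours).
Excess = 111 − 105 = 6.

6 min longer than the optimal tour.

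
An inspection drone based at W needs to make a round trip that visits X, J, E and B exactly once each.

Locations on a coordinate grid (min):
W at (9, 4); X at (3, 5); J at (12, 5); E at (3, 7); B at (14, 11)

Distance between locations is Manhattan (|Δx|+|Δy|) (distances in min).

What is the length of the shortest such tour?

There are 12 distinct closed tours to check (reversals are equivalent).
W → X → J → E → B → W: 7+9+11+15+12 = 54
W → X → J → B → E → W: 7+9+8+15+9 = 48
W → X → E → J → B → W: 7+2+11+8+12 = 40
W → X → E → B → J → W: 7+2+15+8+4 = 36
W → X → B → J → E → W: 7+17+8+11+9 = 52
W → X → B → E → J → W: 7+17+15+11+4 = 54
W → J → X → E → B → W: 4+9+2+15+12 = 42
W → J → X → B → E → W: 4+9+17+15+9 = 54
W → J → E → X → B → W: 4+11+2+17+12 = 46
W → J → B → X → E → W: 4+8+17+2+9 = 40
W → E → X → J → B → W: 9+2+9+8+12 = 40
W → E → J → X → B → W: 9+11+9+17+12 = 58
The minimum is 36.
One optimal route: W → X → E → B → J → W (or its reverse).

Minimum total distance: 36 min.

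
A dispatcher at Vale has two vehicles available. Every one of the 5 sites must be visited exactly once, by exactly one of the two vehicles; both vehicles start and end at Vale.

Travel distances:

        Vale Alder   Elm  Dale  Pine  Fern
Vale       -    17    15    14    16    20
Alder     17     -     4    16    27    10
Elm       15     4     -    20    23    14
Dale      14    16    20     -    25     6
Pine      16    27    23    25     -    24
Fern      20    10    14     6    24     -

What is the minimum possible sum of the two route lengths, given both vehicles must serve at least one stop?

There are 2^4 − 1 = 15 ways to divide the 5 stops into two non-empty groups. For each, the best each vehicle can do is its own shortest tour through its group:
  {Alder} + {Elm, Dale, Pine, Fern}: 34 + 73 = 107
  {Elm} + {Alder, Dale, Pine, Fern}: 30 + 73 = 103
  {Alder, Elm} + {Dale, Pine, Fern}: 36 + 60 = 96
  {Dale} + {Alder, Elm, Pine, Fern}: 28 + 69 = 97
  {Alder, Dale} + {Elm, Pine, Fern}: 47 + 69 = 116
  {Elm, Dale} + {Alder, Pine, Fern}: 49 + 67 = 116
  … (15 splits in total)
  {Pine} + {Alder, Elm, Dale, Fern}: 32 + 49 = 81  ← best
Best: vehicle 1 Vale → Pine → Vale = 32; vehicle 2 Vale → Elm → Alder → Fern → Dale → Vale = 49; combined 81.

81 — the smallest possible combined total.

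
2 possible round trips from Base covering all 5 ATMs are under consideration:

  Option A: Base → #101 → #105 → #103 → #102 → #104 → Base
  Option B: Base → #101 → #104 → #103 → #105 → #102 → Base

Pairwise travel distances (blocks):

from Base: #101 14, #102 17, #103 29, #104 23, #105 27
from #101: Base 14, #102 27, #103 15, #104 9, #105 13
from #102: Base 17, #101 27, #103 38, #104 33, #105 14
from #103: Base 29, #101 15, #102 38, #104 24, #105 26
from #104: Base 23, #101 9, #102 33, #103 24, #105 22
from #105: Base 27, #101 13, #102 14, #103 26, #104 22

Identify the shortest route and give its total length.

Shortest is Option B, total 104 blocks.

Option A: 14 + 13 + 26 + 38 + 33 + 23 = 147
Option B: 14 + 9 + 24 + 26 + 14 + 17 = 104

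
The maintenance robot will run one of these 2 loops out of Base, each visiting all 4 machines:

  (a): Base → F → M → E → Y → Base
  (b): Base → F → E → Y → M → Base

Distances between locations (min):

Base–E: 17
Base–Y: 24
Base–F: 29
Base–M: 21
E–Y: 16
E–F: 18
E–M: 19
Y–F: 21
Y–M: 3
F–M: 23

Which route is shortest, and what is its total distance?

(a): 29 + 23 + 19 + 16 + 24 = 111
(b): 29 + 18 + 16 + 3 + 21 = 87

87 min — (b) is the shortest.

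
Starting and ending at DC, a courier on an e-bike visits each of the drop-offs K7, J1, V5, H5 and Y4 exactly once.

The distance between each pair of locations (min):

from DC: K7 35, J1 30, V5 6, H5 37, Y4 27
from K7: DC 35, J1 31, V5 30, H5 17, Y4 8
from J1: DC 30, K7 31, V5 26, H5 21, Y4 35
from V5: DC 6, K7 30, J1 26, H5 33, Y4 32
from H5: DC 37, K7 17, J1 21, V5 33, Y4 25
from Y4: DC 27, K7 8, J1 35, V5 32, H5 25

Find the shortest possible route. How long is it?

There are 60 distinct closed tours to check (reversals are equivalent).
DC → K7 → J1 → V5 → H5 → Y4 → DC: 35+31+26+33+25+27 = 177
DC → K7 → J1 → V5 → Y4 → H5 → DC: 35+31+26+32+25+37 = 186
DC → K7 → J1 → H5 → V5 → Y4 → DC: 35+31+21+33+32+27 = 179
DC → K7 → J1 → H5 → Y4 → V5 → DC: 35+31+21+25+32+6 = 150
DC → K7 → J1 → Y4 → V5 → H5 → DC: 35+31+35+32+33+37 = 203
DC → K7 → J1 → Y4 → H5 → V5 → DC: 35+31+35+25+33+6 = 165
DC → K7 → V5 → J1 → H5 → Y4 → DC: 35+30+26+21+25+27 = 164
DC → K7 → V5 → J1 → Y4 → H5 → DC: 35+30+26+35+25+37 = 188
DC → K7 → V5 → H5 → J1 → Y4 → DC: 35+30+33+21+35+27 = 181
DC → K7 → V5 → H5 → Y4 → J1 → DC: 35+30+33+25+35+30 = 188
DC → K7 → V5 → Y4 → J1 → H5 → DC: 35+30+32+35+21+37 = 190
DC → K7 → V5 → Y4 → H5 → J1 → DC: 35+30+32+25+21+30 = 173
DC → K7 → H5 → J1 → V5 → Y4 → DC: 35+17+21+26+32+27 = 158
DC → K7 → H5 → J1 → Y4 → V5 → DC: 35+17+21+35+32+6 = 146
… (46 more)
DC → V5 → J1 → H5 → K7 → Y4 → DC: 6+26+21+17+8+27 = 105  ← best
The minimum is 105.
One optimal route: DC → V5 → J1 → H5 → K7 → Y4 → DC (or its reverse).

Shortest round trip = 105 min.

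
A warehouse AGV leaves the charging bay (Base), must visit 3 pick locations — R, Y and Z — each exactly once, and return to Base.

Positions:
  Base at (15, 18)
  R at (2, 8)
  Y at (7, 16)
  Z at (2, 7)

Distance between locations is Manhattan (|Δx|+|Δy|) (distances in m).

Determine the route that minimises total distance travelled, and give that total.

Base→R→Y→Z→Base: 23+13+14+24 = 74
Base→R→Z→Y→Base: 23+1+14+10 = 48
Base→Y→R→Z→Base: 10+13+1+24 = 48
The minimum is 48.
One optimal route: Base → R → Z → Y → Base (or its reverse).

Shortest round trip = 48 m.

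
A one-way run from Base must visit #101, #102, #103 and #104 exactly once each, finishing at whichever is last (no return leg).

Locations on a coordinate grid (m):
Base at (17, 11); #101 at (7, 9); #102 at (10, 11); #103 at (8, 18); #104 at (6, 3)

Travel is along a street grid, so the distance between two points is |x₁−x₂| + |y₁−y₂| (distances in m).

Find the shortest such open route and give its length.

Shortest open route: 33 m.

There are 4! = 24 possible orderings.
Base → #101 → #102 → #103 → #104: 12+5+9+17 = 43
Base → #101 → #102 → #104 → #103: 12+5+12+17 = 46
Base → #101 → #103 → #102 → #104: 12+10+9+12 = 43
Base → #101 → #103 → #104 → #102: 12+10+17+12 = 51
Base → #101 → #104 → #102 → #103: 12+7+12+9 = 40
Base → #101 → #104 → #103 → #102: 12+7+17+9 = 45
Base → #102 → #101 → #103 → #104: 7+5+10+17 = 39
Base → #102 → #101 → #104 → #103: 7+5+7+17 = 36
Base → #102 → #103 → #101 → #104: 7+9+10+7 = 33
Base → #102 → #103 → #104 → #101: 7+9+17+7 = 40
Base → #102 → #104 → #101 → #103: 7+12+7+10 = 36
Base → #102 → #104 → #103 → #101: 7+12+17+10 = 46
Base → #103 → #101 → #102 → #104: 16+10+5+12 = 43
Base → #103 → #101 → #104 → #102: 16+10+7+12 = 45
… (10 more)
The minimum is 33.
One shortest path: Base → #102 → #103 → #101 → #104.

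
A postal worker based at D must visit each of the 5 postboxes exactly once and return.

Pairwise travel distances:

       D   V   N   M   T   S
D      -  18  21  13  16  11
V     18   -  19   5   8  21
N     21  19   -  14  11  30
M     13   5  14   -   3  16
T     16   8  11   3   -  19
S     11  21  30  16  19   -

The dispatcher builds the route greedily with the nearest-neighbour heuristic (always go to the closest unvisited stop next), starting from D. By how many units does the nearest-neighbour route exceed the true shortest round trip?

D: S=11, M=13, T=16, V=18, N=21 ⇒ S
S: M=16, T=19, V=21, N=30 ⇒ M
M: T=3, V=5, N=14 ⇒ T
T: V=8, N=11 ⇒ V
V: N=19 ⇒ N
NN route D → S → M → T → V → N → D costs 78.
Optimal: D → N → T → V → M → S → D costs 72 (by enumerating all 60 distinct tours).
Excess = 78 − 72 = 6.

Excess over optimum: 6.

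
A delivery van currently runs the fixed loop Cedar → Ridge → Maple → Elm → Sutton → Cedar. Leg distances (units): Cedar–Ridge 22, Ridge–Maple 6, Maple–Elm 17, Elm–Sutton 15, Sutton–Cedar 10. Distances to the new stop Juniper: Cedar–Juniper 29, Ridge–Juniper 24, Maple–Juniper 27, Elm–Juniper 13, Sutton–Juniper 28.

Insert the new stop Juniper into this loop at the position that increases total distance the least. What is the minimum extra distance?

Insertion cost between consecutive stops i–j is d(i,Juniper) + d(Juniper,j) − d(i,j):
  between Cedar and Ridge: 29 + 24 − 22 = 31
  between Ridge and Maple: 24 + 27 − 6 = 45
  between Maple and Elm: 27 + 13 − 17 = 23
  between Elm and Sutton: 13 + 28 − 15 = 26
  between Sutton and Cedar: 28 + 29 − 10 = 47
Cheapest insertion is between Maple and Elm, adding 23.
New total = 70 + 23 = 93.

Adding 23 by placing Juniper on the Maple–Elm leg.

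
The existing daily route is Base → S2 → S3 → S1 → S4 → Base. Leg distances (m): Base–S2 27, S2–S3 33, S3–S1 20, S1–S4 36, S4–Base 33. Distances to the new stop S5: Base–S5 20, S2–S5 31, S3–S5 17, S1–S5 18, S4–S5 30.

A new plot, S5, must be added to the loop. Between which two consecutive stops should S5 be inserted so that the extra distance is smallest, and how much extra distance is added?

Insertion cost between consecutive stops i–j is d(i,S5) + d(S5,j) − d(i,j):
  between Base and S2: 20 + 31 − 27 = 24
  between S2 and S3: 31 + 17 − 33 = 15
  between S3 and S1: 17 + 18 − 20 = 15
  between S1 and S4: 18 + 30 − 36 = 12
  between S4 and Base: 30 + 20 − 33 = 17
Cheapest insertion is between S1 and S4, adding 12.
New total = 149 + 12 = 161.

Minimum extra distance: 12 m, inserting S5 between S1 and S4.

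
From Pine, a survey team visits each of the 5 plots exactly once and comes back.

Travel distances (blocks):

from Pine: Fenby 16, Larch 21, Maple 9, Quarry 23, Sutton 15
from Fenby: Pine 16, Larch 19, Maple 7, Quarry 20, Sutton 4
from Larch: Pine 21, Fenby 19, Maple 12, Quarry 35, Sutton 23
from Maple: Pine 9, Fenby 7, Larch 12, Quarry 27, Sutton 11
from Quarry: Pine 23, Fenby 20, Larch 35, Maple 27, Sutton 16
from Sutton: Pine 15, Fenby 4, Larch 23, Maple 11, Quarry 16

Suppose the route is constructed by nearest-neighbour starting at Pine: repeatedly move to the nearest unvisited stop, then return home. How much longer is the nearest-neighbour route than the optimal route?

From Pine: Maple=9, Sutton=15, Fenby=16, Larch=21, Quarry=23 → choose Maple (9).
From Maple: Fenby=7, Sutton=11, Larch=12, Quarry=27 → choose Fenby (7).
From Fenby: Sutton=4, Larch=19, Quarry=20 → choose Sutton (4).
From Sutton: Quarry=16, Larch=23 → choose Quarry (16).
From Quarry: Larch=35 → choose Larch (35).
NN route Pine → Maple → Fenby → Sutton → Quarry → Larch → Pine costs 92.
Optimal: Pine → Larch → Maple → Fenby → Sutton → Quarry → Pine costs 83 (by enumerating all 60 distinct tours).
Excess = 92 − 83 = 9.

9 blocks longer than the optimal tour.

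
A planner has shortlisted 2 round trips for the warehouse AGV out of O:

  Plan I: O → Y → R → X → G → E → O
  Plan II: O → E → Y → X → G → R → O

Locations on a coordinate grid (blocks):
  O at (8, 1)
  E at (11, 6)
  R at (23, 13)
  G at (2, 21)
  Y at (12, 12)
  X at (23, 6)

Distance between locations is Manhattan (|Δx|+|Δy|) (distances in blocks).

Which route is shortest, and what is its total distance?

102 blocks — Plan I is the shortest.

Plan I: 15 + 12 + 7 + 36 + 24 + 8 = 102
Plan II: 8 + 7 + 17 + 36 + 29 + 27 = 124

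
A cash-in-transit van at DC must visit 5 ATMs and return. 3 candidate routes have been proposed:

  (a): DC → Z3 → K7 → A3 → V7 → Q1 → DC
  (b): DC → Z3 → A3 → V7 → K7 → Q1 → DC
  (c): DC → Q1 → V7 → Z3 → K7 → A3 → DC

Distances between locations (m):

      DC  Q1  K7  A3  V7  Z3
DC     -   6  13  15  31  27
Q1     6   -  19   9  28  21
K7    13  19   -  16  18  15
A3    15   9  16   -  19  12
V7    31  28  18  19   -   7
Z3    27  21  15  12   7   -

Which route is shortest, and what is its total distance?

(a): 27 + 15 + 16 + 19 + 28 + 6 = 111
(b): 27 + 12 + 19 + 18 + 19 + 6 = 101
(c): 6 + 28 + 7 + 15 + 16 + 15 = 87

87 m — (c) is the shortest.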